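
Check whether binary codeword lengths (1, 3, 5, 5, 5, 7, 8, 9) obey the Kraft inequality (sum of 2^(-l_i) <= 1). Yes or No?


Kraft sum = sum(2^(-l_i)) = 0.7324, need <= 1. Result: satisfied (a binary prefix-free code with these lengths exists)

Yes


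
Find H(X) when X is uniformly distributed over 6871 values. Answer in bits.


H = log2(n) = log2(6871) = 12.7463

12.7463 bits


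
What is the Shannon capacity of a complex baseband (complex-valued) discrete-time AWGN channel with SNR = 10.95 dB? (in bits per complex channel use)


SNR_linear = 10^(10.95/10) = 12.4451; C = log2(1 + SNR_linear) = log2(1 + 12.4451) = 3.749

3.749 bits/channel use


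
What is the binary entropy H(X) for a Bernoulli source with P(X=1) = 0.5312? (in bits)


H = -p*log2(p) - (1-p)*log2(1-p). -0.5312*log2(0.5312) = 0.484812; -0.4688*log2(0.4688) = 0.512378. H = 0.484812 + 0.512378 = 0.9972

0.9972 bits


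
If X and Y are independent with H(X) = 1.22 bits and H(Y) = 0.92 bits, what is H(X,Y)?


For independent variables, H(X,Y) = H(X) + H(Y) = 1.22 + 0.92 = 2.14

2.14 bits


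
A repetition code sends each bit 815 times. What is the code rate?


Rate = k/n = 1/815

1/815


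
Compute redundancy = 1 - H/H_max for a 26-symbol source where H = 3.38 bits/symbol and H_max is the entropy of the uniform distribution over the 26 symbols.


H_max = log2(K) = log2(26) = 4.7004 bits/symbol. Redundancy = 1 - H/H_max = 1 - 3.38/4.7004 = 1 - 0.7191 = 0.2809

0.2809


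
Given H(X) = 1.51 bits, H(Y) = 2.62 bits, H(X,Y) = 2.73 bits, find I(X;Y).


I(X;Y) = H(X) + H(Y) - H(X,Y) = 1.51 + 2.62 - 2.73 = 1.4

1.4 bits


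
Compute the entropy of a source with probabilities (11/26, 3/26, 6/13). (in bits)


H = -sum(p_i * log2(p_i)). Terms: -(11/26)*log2(11/26) = 0.525042; -(3/26)*log2(3/26) = 0.359478; -(6/13)*log2(6/13) = 0.514836. H = 0.525042 + 0.359478 + 0.514836 = 1.3994

1.3994 bits


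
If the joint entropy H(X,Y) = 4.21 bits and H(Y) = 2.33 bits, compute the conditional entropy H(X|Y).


H(X|Y) = H(X,Y) - H(Y) = 4.21 - 2.33 = 1.88

1.88 bits


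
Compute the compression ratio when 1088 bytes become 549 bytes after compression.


Ratio = original / compressed = 1088 / 549 = 1.9818

1.9818


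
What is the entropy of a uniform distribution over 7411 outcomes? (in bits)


H = log2(n) = log2(7411) = 12.8555

12.8555 bits


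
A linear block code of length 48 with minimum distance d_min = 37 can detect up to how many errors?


Detection capability = d_min - 1 = 37 - 1 = 36

36 errors


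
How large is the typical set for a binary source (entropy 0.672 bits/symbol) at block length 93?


log2|A_typical| = nH = 93 * 0.672 = 62.496, so |A_typical| ~ 2^62.496 = 6.504e+18

6.504e+18


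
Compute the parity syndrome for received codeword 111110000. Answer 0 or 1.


Syndrome = XOR of all bits = 1 XOR 1 XOR 1 XOR 1 XOR 1 XOR 0 XOR 0 XOR 0 XOR 0 = 1

1


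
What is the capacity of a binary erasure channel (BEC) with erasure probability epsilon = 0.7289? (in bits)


C = 1 - epsilon = 1 - 0.7289 = 0.2711

0.2711 bits


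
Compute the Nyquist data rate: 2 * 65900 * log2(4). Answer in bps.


Rate = 2 * B * log2(M) = 2 * 65900 * 2.0 = 263600.0

263600.0 bps


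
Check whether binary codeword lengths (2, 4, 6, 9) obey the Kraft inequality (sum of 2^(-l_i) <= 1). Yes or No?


Kraft sum = sum(2^(-l_i)) = 0.3301, need <= 1. Result: satisfied (a binary prefix-free code with these lengths exists)

Yes


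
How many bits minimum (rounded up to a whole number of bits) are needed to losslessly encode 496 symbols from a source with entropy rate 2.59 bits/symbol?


Minimum bits >= n * H = 496 * 2.59 = 1284.64, rounded up to a whole number of bits = 1285

1285 bits


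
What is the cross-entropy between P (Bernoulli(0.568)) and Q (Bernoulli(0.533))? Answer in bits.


H(P,Q) = -p*log2(q) - (1-p)*log2(1-q). -0.568*log2(0.533) = 0.515626; -0.432*log2(0.467) = 0.474554. H(P,Q) = 0.515626 + 0.474554 = 0.9902

0.9902 bits


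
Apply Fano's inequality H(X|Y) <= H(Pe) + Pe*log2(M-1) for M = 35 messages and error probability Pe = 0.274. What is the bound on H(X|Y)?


H(Pe) = -Pe*log2(Pe) - (1-Pe)*log2(1-Pe) = -0.274*log2(0.274) - 0.726*log2(0.726) = 0.511764 + 0.335382 = 0.8471. Pe*log2(M-1) = 0.274*log2(34) = 1.393965. Bound = H(Pe) + Pe*log2(M-1) = 0.511764 + 0.335382 + 1.393965 = 2.2411

2.2411 bits


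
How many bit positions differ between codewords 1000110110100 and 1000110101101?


Count differing positions: . . . . . . . . ^ ^ . . ^ = 3 differences

3


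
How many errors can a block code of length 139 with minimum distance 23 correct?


Correction capability = floor((d-1)/2) = floor((23-1)/2) = 11

11 errors


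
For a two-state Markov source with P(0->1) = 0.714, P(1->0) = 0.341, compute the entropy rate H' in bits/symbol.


Stationary distribution: pi_0 = p10/(p01+p10) = 0.3232, pi_1 = 0.6768. Entropy rate H' = pi_0*H(p01) + pi_1*H(p10) = 0.3232*0.8635 + 0.6768*0.9258 = 0.9056

0.9056 bits/symbol


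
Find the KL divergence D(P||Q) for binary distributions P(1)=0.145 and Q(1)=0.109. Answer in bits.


KL = p*log2(p/q) + (1-p)*log2((1-p)/(1-q)) = 0.145*log2(0.145/0.109) + 0.855*log2(0.855/0.891) = 0.0088

0.0088 bits


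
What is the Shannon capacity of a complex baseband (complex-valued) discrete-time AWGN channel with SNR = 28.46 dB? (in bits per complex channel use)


SNR_linear = 10^(28.46/10) = 701.4553; C = log2(1 + SNR_linear) = log2(1 + 701.4553) = 9.4563

9.4563 bits/channel use


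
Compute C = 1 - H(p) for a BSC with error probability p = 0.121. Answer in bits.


H(p) = -p*log2(p) - (1-p)*log2(1-p) = -0.121*log2(0.121) - 0.879*log2(0.879) = 0.368677 + 0.163551 = 0.5322. C = 1 - H(p) = 1 - 0.5322 = 0.4678

0.4678 bits


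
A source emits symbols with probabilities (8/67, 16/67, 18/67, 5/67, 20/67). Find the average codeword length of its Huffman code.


Huffman construction (repeatedly merge the two least-probable nodes; each merge adds 1 bit to every symbol beneath it): 5/67 + 8/67 = 13/67; 13/67 + 16/67 = 29/67; 18/67 + 20/67 = 38/67; 29/67 + 38/67 = 1. Resulting codeword lengths (in the order the probabilities were given): (3, 2, 2, 3, 2). L_avg = sum(p_i * l_i) = 8/67*3 + 16/67*2 + 18/67*2 + 5/67*3 + 20/67*2 = 147/67 = 2.194

2.194 bits


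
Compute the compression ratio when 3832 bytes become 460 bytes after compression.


Ratio = original / compressed = 3832 / 460 = 8.3304

8.3304


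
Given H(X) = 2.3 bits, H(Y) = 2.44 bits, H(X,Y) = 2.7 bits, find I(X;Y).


I(X;Y) = H(X) + H(Y) - H(X,Y) = 2.3 + 2.44 - 2.7 = 2.04

2.04 bits


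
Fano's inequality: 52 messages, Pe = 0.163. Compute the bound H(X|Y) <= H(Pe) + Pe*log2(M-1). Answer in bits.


H(Pe) = -Pe*log2(Pe) - (1-Pe)*log2(1-Pe) = -0.163*log2(0.163) - 0.837*log2(0.837) = 0.426580 + 0.214858 = 0.6414. Pe*log2(M-1) = 0.163*log2(51) = 0.924605. Bound = H(Pe) + Pe*log2(M-1) = 0.426580 + 0.214858 + 0.924605 = 1.566

1.566 bits


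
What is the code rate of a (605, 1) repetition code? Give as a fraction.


Rate = k/n = 1/605

1/605


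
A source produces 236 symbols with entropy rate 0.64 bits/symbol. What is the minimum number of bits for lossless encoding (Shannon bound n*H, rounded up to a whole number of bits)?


Minimum bits >= n * H = 236 * 0.64 = 151.04, rounded up to a whole number of bits = 152

152 bits


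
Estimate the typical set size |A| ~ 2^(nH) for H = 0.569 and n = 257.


log2|A_typical| = nH = 257 * 0.569 = 146.233, so |A_typical| ~ 2^146.233 = 1.048e+44

1.048e+44


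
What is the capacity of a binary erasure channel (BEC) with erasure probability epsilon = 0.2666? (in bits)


C = 1 - epsilon = 1 - 0.2666 = 0.7334

0.7334 bits


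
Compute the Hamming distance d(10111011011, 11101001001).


Count differing positions: . ^ . ^ . . ^ . . ^ . = 4 differences

4


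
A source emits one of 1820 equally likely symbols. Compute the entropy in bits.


H = log2(n) = log2(1820) = 10.8297

10.8297 bits


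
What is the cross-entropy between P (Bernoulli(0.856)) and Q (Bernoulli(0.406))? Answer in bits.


H(P,Q) = -p*log2(q) - (1-p)*log2(1-q). -0.856*log2(0.406) = 1.113184; -0.144*log2(0.594) = 0.108211. H(P,Q) = 1.113184 + 0.108211 = 1.2214

1.2214 bits


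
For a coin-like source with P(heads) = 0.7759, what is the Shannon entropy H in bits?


H = -p*log2(p) - (1-p)*log2(1-p). -0.7759*log2(0.7759) = 0.284024; -0.2241*log2(0.2241) = 0.483560. H = 0.284024 + 0.483560 = 0.7676

0.7676 bits


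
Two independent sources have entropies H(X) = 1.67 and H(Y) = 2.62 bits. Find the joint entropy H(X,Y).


For independent variables, H(X,Y) = H(X) + H(Y) = 1.67 + 2.62 = 4.29

4.29 bits


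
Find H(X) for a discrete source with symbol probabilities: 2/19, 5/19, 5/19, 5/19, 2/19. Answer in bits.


H = -sum(p_i * log2(p_i)). Terms: -(2/19)*log2(2/19) = 0.341887; -(5/19)*log2(5/19) = 0.506842; -(5/19)*log2(5/19) = 0.506842; -(5/19)*log2(5/19) = 0.506842; -(2/19)*log2(2/19) = 0.341887. H = 0.341887 + 0.506842 + 0.506842 + 0.506842 + 0.341887 = 2.2043

2.2043 bits


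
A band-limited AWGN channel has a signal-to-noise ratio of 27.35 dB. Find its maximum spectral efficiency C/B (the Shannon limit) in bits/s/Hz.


SNR_linear = 10^(27.35/10) = 543.2503; C/B = log2(1 + SNR_linear) = log2(1 + 543.2503) = 9.0881

9.0881 bits/s/Hz


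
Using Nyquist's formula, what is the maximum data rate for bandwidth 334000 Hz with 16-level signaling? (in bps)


Rate = 2 * B * log2(M) = 2 * 334000 * 4.0 = 2672000.0

2672000.0 bps


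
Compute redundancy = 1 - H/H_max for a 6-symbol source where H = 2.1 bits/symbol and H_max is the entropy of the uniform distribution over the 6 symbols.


H_max = log2(K) = log2(6) = 2.585 bits/symbol. Redundancy = 1 - H/H_max = 1 - 2.1/2.585 = 1 - 0.8124 = 0.1876

0.1876


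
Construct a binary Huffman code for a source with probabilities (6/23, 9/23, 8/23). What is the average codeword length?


Huffman construction (repeatedly merge the two least-probable nodes; each merge adds 1 bit to every symbol beneath it): 6/23 + 8/23 = 14/23; 9/23 + 14/23 = 1. Resulting codeword lengths (in the order the probabilities were given): (2, 1, 2). L_avg = sum(p_i * l_i) = 6/23*2 + 9/23*1 + 8/23*2 = 37/23 = 1.6087

1.6087 bits


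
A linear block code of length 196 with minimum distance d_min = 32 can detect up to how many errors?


Detection capability = d_min - 1 = 32 - 1 = 31

31 errors


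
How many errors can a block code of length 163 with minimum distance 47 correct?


Correction capability = floor((d-1)/2) = floor((47-1)/2) = 23

23 errors


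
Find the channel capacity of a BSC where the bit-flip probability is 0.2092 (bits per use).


H(p) = -p*log2(p) - (1-p)*log2(1-p) = -0.2092*log2(0.2092) - 0.7908*log2(0.7908) = 0.472174 + 0.267777 = 0.74. C = 1 - H(p) = 1 - 0.74 = 0.26

0.26 bits


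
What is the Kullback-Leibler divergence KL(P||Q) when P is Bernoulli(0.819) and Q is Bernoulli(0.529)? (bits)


KL = p*log2(p/q) + (1-p)*log2((1-p)/(1-q)) = 0.819*log2(0.819/0.529) + 0.181*log2(0.181/0.471) = 0.2667

0.2667 bits


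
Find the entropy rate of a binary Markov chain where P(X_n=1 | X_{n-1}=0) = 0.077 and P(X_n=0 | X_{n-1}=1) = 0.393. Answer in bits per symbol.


Stationary distribution: pi_0 = p10/(p01+p10) = 0.8362, pi_1 = 0.1638. Entropy rate H' = pi_0*H(p01) + pi_1*H(p10) = 0.8362*0.3915 + 0.1638*0.9667 = 0.4858

0.4858 bits/symbol


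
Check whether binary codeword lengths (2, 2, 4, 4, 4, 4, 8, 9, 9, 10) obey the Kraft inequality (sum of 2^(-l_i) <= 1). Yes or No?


Kraft sum = sum(2^(-l_i)) = 0.7588, need <= 1. Result: satisfied (a binary prefix-free code with these lengths exists)

Yes


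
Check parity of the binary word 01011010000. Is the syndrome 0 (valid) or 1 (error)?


Syndrome = XOR of all bits = 0 XOR 1 XOR 0 XOR 1 XOR 1 XOR 0 XOR 1 XOR 0 XOR 0 XOR 0 XOR 0 = 0

0


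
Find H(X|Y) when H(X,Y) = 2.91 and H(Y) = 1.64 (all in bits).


H(X|Y) = H(X,Y) - H(Y) = 2.91 - 1.64 = 1.27

1.27 bits


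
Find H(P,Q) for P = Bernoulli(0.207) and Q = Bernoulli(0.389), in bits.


H(P,Q) = -p*log2(q) - (1-p)*log2(1-q). -0.207*log2(0.389) = 0.281967; -0.793*log2(0.611) = 0.563629. H(P,Q) = 0.281967 + 0.563629 = 0.8456

0.8456 bits


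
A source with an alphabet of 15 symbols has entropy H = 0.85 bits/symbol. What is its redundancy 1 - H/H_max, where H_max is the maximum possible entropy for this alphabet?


H_max = log2(K) = log2(15) = 3.9069 bits/symbol. Redundancy = 1 - H/H_max = 1 - 0.85/3.9069 = 1 - 0.2176 = 0.7824

0.7824


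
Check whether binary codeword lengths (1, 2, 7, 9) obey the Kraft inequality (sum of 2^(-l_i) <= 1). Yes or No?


Kraft sum = sum(2^(-l_i)) = 0.7598, need <= 1. Result: satisfied (a binary prefix-free code with these lengths exists)

Yes


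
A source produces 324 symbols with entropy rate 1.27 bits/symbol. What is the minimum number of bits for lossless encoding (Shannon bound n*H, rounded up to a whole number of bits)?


Minimum bits >= n * H = 324 * 1.27 = 411.48, rounded up to a whole number of bits = 412

412 bits


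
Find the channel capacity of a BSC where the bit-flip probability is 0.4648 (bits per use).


H(p) = -p*log2(p) - (1-p)*log2(1-p) = -0.4648*log2(0.4648) - 0.5352*log2(0.5352) = 0.513752 + 0.482670 = 0.9964. C = 1 - H(p) = 1 - 0.9964 = 0.0036

0.0036 bits


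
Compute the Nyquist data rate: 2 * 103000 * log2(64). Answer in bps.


Rate = 2 * B * log2(M) = 2 * 103000 * 6.0 = 1236000.0

1236000.0 bps


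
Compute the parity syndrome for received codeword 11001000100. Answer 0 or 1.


Syndrome = XOR of all bits = 1 XOR 1 XOR 0 XOR 0 XOR 1 XOR 0 XOR 0 XOR 0 XOR 1 XOR 0 XOR 0 = 0

0


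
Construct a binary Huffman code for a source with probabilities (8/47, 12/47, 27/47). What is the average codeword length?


Huffman construction (repeatedly merge the two least-probable nodes; each merge adds 1 bit to every symbol beneath it): 8/47 + 12/47 = 20/47; 20/47 + 27/47 = 1. Resulting codeword lengths (in the order the probabilities were given): (2, 2, 1). L_avg = sum(p_i * l_i) = 8/47*2 + 12/47*2 + 27/47*1 = 67/47 = 1.4255

1.4255 bits


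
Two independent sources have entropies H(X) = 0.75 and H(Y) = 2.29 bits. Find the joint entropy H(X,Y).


For independent variables, H(X,Y) = H(X) + H(Y) = 0.75 + 2.29 = 3.04

3.04 bits


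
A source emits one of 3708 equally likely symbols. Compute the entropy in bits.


H = log2(n) = log2(3708) = 11.8564

11.8564 bits


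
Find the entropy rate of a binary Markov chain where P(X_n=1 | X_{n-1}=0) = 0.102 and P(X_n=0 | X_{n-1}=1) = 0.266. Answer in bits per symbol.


Stationary distribution: pi_0 = p10/(p01+p10) = 0.7228, pi_1 = 0.2772. Entropy rate H' = pi_0*H(p01) + pi_1*H(p10) = 0.7228*0.4753 + 0.2772*0.8357 = 0.5752

0.5752 bits/symbol


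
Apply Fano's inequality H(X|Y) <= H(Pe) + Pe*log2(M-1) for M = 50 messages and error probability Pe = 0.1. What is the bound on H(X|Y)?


H(Pe) = -Pe*log2(Pe) - (1-Pe)*log2(1-Pe) = -0.1*log2(0.1) - 0.9*log2(0.9) = 0.332193 + 0.136803 = 0.469. Pe*log2(M-1) = 0.1*log2(49) = 0.561471. Bound = H(Pe) + Pe*log2(M-1) = 0.332193 + 0.136803 + 0.561471 = 1.0305

1.0305 bits


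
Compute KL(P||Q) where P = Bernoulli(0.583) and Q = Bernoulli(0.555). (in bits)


KL = p*log2(p/q) + (1-p)*log2((1-p)/(1-q)) = 0.583*log2(0.583/0.555) + 0.417*log2(0.417/0.445) = 0.0023

0.0023 bits


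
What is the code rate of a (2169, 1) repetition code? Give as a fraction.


Rate = k/n = 1/2169

1/2169


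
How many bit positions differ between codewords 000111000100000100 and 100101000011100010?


Count differing positions: ^ . . . ^ . . . . ^ ^ ^ ^ . . ^ ^ . = 8 differences

8


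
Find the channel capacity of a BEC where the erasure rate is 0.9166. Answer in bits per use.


C = 1 - epsilon = 1 - 0.9166 = 0.0834

0.0834 bits


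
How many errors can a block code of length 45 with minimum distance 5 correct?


Correction capability = floor((d-1)/2) = floor((5-1)/2) = 2

2 errors


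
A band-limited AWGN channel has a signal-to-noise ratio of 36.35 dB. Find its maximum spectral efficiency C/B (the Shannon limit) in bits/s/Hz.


SNR_linear = 10^(36.35/10) = 4315.1908; C/B = log2(1 + SNR_linear) = log2(1 + 4315.1908) = 12.0755

12.0755 bits/s/Hz


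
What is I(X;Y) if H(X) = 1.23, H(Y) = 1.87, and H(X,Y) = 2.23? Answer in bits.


I(X;Y) = H(X) + H(Y) - H(X,Y) = 1.23 + 1.87 - 2.23 = 0.87

0.87 bits


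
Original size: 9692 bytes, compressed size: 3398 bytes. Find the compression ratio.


Ratio = original / compressed = 9692 / 3398 = 2.8523

2.8523


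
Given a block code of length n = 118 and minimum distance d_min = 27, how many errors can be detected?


Detection capability = d_min - 1 = 27 - 1 = 26

26 errors


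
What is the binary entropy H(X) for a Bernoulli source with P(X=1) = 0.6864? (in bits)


H = -p*log2(p) - (1-p)*log2(1-p). -0.6864*log2(0.6864) = 0.372632; -0.3136*log2(0.3136) = 0.524654. H = 0.372632 + 0.524654 = 0.8973

0.8973 bits


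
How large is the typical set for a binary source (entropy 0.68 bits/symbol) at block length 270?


log2|A_typical| = nH = 270 * 0.68 = 183.6, so |A_typical| ~ 2^183.6 = 1.858e+55

1.858e+55


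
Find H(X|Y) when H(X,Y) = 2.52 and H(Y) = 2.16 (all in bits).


H(X|Y) = H(X,Y) - H(Y) = 2.52 - 2.16 = 0.36

0.36 bits


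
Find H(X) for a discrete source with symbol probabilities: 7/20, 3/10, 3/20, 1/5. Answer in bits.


H = -sum(p_i * log2(p_i)). Terms: -(7/20)*log2(7/20) = 0.530101; -(3/10)*log2(3/10) = 0.521090; -(3/20)*log2(3/20) = 0.410545; -(1/5)*log2(1/5) = 0.464386. H = 0.530101 + 0.521090 + 0.410545 + 0.464386 = 1.9261

1.9261 bits


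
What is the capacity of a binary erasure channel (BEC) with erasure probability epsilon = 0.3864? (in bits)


C = 1 - epsilon = 1 - 0.3864 = 0.6136

0.6136 bits


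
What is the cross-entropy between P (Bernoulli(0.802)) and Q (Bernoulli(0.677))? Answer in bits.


H(P,Q) = -p*log2(q) - (1-p)*log2(1-q). -0.802*log2(0.677) = 0.451343; -0.198*log2(0.323) = 0.322818. H(P,Q) = 0.451343 + 0.322818 = 0.7742

0.7742 bits


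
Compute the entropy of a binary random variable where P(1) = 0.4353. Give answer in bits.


H = -p*log2(p) - (1-p)*log2(1-p). -0.4353*log2(0.4353) = 0.522324; -0.5647*log2(0.5647) = 0.465563. H = 0.522324 + 0.465563 = 0.9879

0.9879 bits


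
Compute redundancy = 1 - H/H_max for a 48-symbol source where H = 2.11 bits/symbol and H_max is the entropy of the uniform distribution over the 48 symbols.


H_max = log2(K) = log2(48) = 5.585 bits/symbol. Redundancy = 1 - H/H_max = 1 - 2.11/5.585 = 1 - 0.3778 = 0.6222

0.6222


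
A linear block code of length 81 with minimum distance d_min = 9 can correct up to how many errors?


Correction capability = floor((d-1)/2) = floor((9-1)/2) = 4

4 errors


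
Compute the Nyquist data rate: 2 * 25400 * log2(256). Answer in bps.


Rate = 2 * B * log2(M) = 2 * 25400 * 8.0 = 406400.0

406400.0 bps


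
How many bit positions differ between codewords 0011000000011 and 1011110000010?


Count differing positions: ^ . . . ^ ^ . . . . . . ^ = 4 differences

4


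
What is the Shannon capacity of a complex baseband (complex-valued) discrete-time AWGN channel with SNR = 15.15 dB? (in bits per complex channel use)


SNR_linear = 10^(15.15/10) = 32.7341; C = log2(1 + SNR_linear) = log2(1 + 32.7341) = 5.0761

5.0761 bits/channel use


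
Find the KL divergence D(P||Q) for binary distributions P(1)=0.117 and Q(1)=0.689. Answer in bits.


KL = p*log2(p/q) + (1-p)*log2((1-p)/(1-q)) = 0.117*log2(0.117/0.689) + 0.883*log2(0.883/0.311) = 1.0301

1.0301 bits


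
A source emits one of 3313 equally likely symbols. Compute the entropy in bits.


H = log2(n) = log2(3313) = 11.6939

11.6939 bits


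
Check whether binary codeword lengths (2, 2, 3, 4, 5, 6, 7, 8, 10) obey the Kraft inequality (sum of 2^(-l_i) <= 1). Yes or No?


Kraft sum = sum(2^(-l_i)) = 0.7471, need <= 1. Result: satisfied (a binary prefix-free code with these lengths exists)

Yes


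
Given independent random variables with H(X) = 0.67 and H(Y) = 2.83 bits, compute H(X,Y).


For independent variables, H(X,Y) = H(X) + H(Y) = 0.67 + 2.83 = 3.5

3.5 bits


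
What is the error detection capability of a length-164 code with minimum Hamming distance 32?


Detection capability = d_min - 1 = 32 - 1 = 31

31 errors


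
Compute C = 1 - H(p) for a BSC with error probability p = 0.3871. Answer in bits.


H(p) = -p*log2(p) - (1-p)*log2(1-p) = -0.3871*log2(0.3871) - 0.6129*log2(0.6129) = 0.530026 + 0.432877 = 0.9629. C = 1 - H(p) = 1 - 0.9629 = 0.0371

0.0371 bits


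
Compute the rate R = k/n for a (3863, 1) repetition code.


Rate = k/n = 1/3863

1/3863


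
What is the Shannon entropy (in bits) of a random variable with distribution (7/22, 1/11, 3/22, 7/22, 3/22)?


H = -sum(p_i * log2(p_i)). Terms: -(7/22)*log2(7/22) = 0.525661; -(1/11)*log2(1/11) = 0.314494; -(3/22)*log2(3/22) = 0.391973; -(7/22)*log2(7/22) = 0.525661; -(3/22)*log2(3/22) = 0.391973. H = 0.525661 + 0.314494 + 0.391973 + 0.525661 + 0.391973 = 2.1498

2.1498 bits


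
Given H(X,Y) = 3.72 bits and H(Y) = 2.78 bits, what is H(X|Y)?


H(X|Y) = H(X,Y) - H(Y) = 3.72 - 2.78 = 0.94

0.94 bits


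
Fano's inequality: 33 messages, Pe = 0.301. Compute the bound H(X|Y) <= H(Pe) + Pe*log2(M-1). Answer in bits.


H(Pe) = -Pe*log2(Pe) - (1-Pe)*log2(1-Pe) = -0.301*log2(0.301) - 0.699*log2(0.699) = 0.521382 + 0.361128 = 0.8825. Pe*log2(M-1) = 0.301*log2(32) = 1.505000. Bound = H(Pe) + Pe*log2(M-1) = 0.521382 + 0.361128 + 1.505000 = 2.3875

2.3875 bits


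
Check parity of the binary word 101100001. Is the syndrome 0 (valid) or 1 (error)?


Syndrome = XOR of all bits = 1 XOR 0 XOR 1 XOR 1 XOR 0 XOR 0 XOR 0 XOR 0 XOR 1 = 0

0


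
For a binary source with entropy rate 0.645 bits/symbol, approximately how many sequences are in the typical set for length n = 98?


log2|A_typical| = nH = 98 * 0.645 = 63.21, so |A_typical| ~ 2^63.21 = 1.067e+19

1.067e+19


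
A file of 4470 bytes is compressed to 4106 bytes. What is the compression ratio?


Ratio = original / compressed = 4470 / 4106 = 1.0887

1.0887


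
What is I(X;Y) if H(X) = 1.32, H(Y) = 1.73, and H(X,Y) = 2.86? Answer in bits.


I(X;Y) = H(X) + H(Y) - H(X,Y) = 1.32 + 1.73 - 2.86 = 0.19

0.19 bits


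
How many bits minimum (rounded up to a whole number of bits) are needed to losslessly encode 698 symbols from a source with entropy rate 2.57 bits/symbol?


Minimum bits >= n * H = 698 * 2.57 = 1793.86, rounded up to a whole number of bits = 1794

1794 bits


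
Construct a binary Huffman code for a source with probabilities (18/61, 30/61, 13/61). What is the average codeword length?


Huffman construction (repeatedly merge the two least-probable nodes; each merge adds 1 bit to every symbol beneath it): 13/61 + 18/61 = 31/61; 30/61 + 31/61 = 1. Resulting codeword lengths (in the order the probabilities were given): (2, 1, 2). L_avg = sum(p_i * l_i) = 18/61*2 + 30/61*1 + 13/61*2 = 92/61 = 1.5082

1.5082 bits


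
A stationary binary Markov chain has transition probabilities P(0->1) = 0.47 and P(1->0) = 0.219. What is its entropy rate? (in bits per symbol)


Stationary distribution: pi_0 = p10/(p01+p10) = 0.3179, pi_1 = 0.6821. Entropy rate H' = pi_0*H(p01) + pi_1*H(p10) = 0.3179*0.9974 + 0.6821*0.7583 = 0.8343

0.8343 bits/symbol


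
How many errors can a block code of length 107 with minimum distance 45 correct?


Correction capability = floor((d-1)/2) = floor((45-1)/2) = 22

22 errors


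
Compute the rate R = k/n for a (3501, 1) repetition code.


Rate = k/n = 1/3501

1/3501


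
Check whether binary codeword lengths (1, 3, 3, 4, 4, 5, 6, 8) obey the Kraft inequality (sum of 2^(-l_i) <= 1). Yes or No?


Kraft sum = sum(2^(-l_i)) = 0.9258, need <= 1. Result: satisfied (a binary prefix-free code with these lengths exists)

Yes


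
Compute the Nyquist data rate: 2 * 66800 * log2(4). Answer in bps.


Rate = 2 * B * log2(M) = 2 * 66800 * 2.0 = 267200.0

267200.0 bps


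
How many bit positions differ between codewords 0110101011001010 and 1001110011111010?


Count differing positions: ^ ^ ^ ^ . ^ ^ . . . ^ ^ . . . . = 8 differences

8


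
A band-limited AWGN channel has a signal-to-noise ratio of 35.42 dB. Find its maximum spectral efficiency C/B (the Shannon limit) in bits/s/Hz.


SNR_linear = 10^(35.42/10) = 3483.3732; C/B = log2(1 + SNR_linear) = log2(1 + 3483.3732) = 11.7667

11.7667 bits/s/Hz


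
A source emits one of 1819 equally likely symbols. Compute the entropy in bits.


H = log2(n) = log2(1819) = 10.8289

10.8289 bits


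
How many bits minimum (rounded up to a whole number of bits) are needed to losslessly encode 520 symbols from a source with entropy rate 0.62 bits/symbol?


Minimum bits >= n * H = 520 * 0.62 = 322.4, rounded up to a whole number of bits = 323

323 bits


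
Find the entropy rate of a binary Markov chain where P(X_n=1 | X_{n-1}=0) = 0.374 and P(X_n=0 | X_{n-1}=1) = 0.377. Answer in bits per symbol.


Stationary distribution: pi_0 = p10/(p01+p10) = 0.502, pi_1 = 0.498. Entropy rate H' = pi_0*H(p01) + pi_1*H(p10) = 0.502*0.9537 + 0.498*0.9559 = 0.9548

0.9548 bits/symbol


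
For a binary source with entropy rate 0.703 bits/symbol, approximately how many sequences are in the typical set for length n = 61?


log2|A_typical| = nH = 61 * 0.703 = 42.883, so |A_typical| ~ 2^42.883 = 8.111e+12

8.111e+12


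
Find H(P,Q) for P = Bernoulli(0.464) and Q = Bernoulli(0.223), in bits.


H(P,Q) = -p*log2(q) - (1-p)*log2(1-q). -0.464*log2(0.223) = 1.004506; -0.536*log2(0.777) = 0.195111. H(P,Q) = 1.004506 + 0.195111 = 1.1996

1.1996 bits


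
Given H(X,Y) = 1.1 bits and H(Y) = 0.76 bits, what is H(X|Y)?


H(X|Y) = H(X,Y) - H(Y) = 1.1 - 0.76 = 0.34

0.34 bits


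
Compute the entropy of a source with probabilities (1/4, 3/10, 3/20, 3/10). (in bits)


H = -sum(p_i * log2(p_i)). Terms: -(1/4)*log2(1/4) = 0.500000; -(3/10)*log2(3/10) = 0.521090; -(3/20)*log2(3/20) = 0.410545; -(3/10)*log2(3/10) = 0.521090. H = 0.500000 + 0.521090 + 0.410545 + 0.521090 = 1.9527

1.9527 bits


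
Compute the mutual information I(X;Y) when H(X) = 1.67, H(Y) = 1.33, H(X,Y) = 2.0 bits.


I(X;Y) = H(X) + H(Y) - H(X,Y) = 1.67 + 1.33 - 2.0 = 1.0

1.0 bits


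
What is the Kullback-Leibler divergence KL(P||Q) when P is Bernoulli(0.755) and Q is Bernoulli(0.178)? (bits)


KL = p*log2(p/q) + (1-p)*log2((1-p)/(1-q)) = 0.755*log2(0.755/0.178) + 0.245*log2(0.245/0.822) = 1.146

1.146 bits


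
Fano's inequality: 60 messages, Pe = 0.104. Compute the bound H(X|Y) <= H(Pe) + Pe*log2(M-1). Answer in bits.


H(Pe) = -Pe*log2(Pe) - (1-Pe)*log2(1-Pe) = -0.104*log2(0.104) - 0.896*log2(0.896) = 0.339596 + 0.141953 = 0.4815. Pe*log2(M-1) = 0.104*log2(59) = 0.611795. Bound = H(Pe) + Pe*log2(M-1) = 0.339596 + 0.141953 + 0.611795 = 1.0933

1.0933 bits


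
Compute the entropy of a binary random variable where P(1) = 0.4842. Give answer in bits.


H = -p*log2(p) - (1-p)*log2(1-p). -0.4842*log2(0.4842) = 0.506631; -0.5158*log2(0.5158) = 0.492649. H = 0.506631 + 0.492649 = 0.9993

0.9993 bits


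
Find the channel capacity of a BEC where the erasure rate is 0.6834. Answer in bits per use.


C = 1 - epsilon = 1 - 0.6834 = 0.3166

0.3166 bits


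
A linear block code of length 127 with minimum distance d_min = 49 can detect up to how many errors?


Detection capability = d_min - 1 = 49 - 1 = 48

48 errors


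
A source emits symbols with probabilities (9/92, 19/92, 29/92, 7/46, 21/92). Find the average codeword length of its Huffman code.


Huffman construction (repeatedly merge the two least-probable nodes; each merge adds 1 bit to every symbol beneath it): 9/92 + 7/46 = 1/4; 19/92 + 21/92 = 10/23; 1/4 + 29/92 = 13/23; 10/23 + 13/23 = 1. Resulting codeword lengths (in the order the probabilities were given): (3, 2, 2, 3, 2). L_avg = sum(p_i * l_i) = 9/92*3 + 19/92*2 + 29/92*2 + 7/46*3 + 21/92*2 = 9/4 = 2.25

2.25 bits


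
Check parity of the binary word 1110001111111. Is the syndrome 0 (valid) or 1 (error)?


Syndrome = XOR of all bits = 1 XOR 1 XOR 1 XOR 0 XOR 0 XOR 0 XOR 1 XOR 1 XOR 1 XOR 1 XOR 1 XOR 1 XOR 1 = 0

0


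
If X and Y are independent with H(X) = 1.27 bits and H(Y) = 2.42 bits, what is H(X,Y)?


For independent variables, H(X,Y) = H(X) + H(Y) = 1.27 + 2.42 = 3.69

3.69 bits


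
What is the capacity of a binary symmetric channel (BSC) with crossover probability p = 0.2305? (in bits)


H(p) = -p*log2(p) - (1-p)*log2(1-p) = -0.2305*log2(0.2305) - 0.7695*log2(0.7695) = 0.488006 + 0.290876 = 0.7789. C = 1 - H(p) = 1 - 0.7789 = 0.2211

0.2211 bits


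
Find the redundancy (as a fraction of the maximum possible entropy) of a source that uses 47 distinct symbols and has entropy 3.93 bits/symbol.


H_max = log2(K) = log2(47) = 5.5546 bits/symbol. Redundancy = 1 - H/H_max = 1 - 3.93/5.5546 = 1 - 0.7075 = 0.2925

0.2925


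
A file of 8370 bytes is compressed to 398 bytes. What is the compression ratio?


Ratio = original / compressed = 8370 / 398 = 21.0302

21.0302


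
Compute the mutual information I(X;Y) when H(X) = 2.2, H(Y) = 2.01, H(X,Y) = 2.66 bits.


I(X;Y) = H(X) + H(Y) - H(X,Y) = 2.2 + 2.01 - 2.66 = 1.55

1.55 bits


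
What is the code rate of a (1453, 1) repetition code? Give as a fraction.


Rate = k/n = 1/1453

1/1453


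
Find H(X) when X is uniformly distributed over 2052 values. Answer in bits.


H = log2(n) = log2(2052) = 11.0028

11.0028 bits


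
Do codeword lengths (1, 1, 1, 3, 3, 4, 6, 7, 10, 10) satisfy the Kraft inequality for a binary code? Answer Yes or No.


Kraft sum = sum(2^(-l_i)) = 1.8379, need <= 1. Result: violated (a binary prefix-free code with these lengths cannot exist)

No


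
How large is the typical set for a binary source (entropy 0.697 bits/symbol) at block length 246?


log2|A_typical| = nH = 246 * 0.697 = 171.462, so |A_typical| ~ 2^171.462 = 4.123e+51

4.123e+51


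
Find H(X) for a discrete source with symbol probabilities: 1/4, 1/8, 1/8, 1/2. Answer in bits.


H = -sum(p_i * log2(p_i)). Terms: -(1/4)*log2(1/4) = 0.500000; -(1/8)*log2(1/8) = 0.375000; -(1/8)*log2(1/8) = 0.375000; -(1/2)*log2(1/2) = 0.500000. H = 0.500000 + 0.375000 + 0.375000 + 0.500000 = 1.75

1.75 bits


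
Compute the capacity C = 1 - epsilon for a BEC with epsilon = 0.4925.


C = 1 - epsilon = 1 - 0.4925 = 0.5075

0.5075 bits


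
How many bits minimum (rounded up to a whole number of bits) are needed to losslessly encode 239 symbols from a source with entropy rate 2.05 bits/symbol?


Minimum bits >= n * H = 239 * 2.05 = 489.95, rounded up to a whole number of bits = 490

490 bits


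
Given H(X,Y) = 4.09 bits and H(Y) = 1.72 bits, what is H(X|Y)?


H(X|Y) = H(X,Y) - H(Y) = 4.09 - 1.72 = 2.37

2.37 bits


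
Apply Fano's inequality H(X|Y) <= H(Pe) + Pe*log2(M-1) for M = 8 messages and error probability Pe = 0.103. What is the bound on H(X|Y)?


H(Pe) = -Pe*log2(Pe) - (1-Pe)*log2(1-Pe) = -0.103*log2(0.103) - 0.897*log2(0.897) = 0.337766 + 0.140668 = 0.4784. Pe*log2(M-1) = 0.103*log2(7) = 0.289158. Bound = H(Pe) + Pe*log2(M-1) = 0.337766 + 0.140668 + 0.289158 = 0.7676

0.7676 bits


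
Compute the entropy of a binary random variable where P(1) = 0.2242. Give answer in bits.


H = -p*log2(p) - (1-p)*log2(1-p). -0.2242*log2(0.2242) = 0.483631; -0.7758*log2(0.7758) = 0.284132. H = 0.483631 + 0.284132 = 0.7678

0.7678 bits


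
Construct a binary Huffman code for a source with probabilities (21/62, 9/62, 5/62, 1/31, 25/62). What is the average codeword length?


Huffman construction (repeatedly merge the two least-probable nodes; each merge adds 1 bit to every symbol beneath it): 1/31 + 5/62 = 7/62; 7/62 + 9/62 = 8/31; 8/31 + 21/62 = 37/62; 25/62 + 37/62 = 1. Resulting codeword lengths (in the order the probabilities were given): (2, 3, 4, 4, 1). L_avg = sum(p_i * l_i) = 21/62*2 + 9/62*3 + 5/62*4 + 1/31*4 + 25/62*1 = 61/31 = 1.9677

1.9677 bits


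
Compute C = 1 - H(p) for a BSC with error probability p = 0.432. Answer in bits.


H(p) = -p*log2(p) - (1-p)*log2(1-p) = -0.432*log2(0.432) - 0.568*log2(0.568) = 0.523107 + 0.463509 = 0.9866. C = 1 - H(p) = 1 - 0.9866 = 0.0134

0.0134 bits


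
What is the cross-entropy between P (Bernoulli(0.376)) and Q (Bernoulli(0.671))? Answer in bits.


H(P,Q) = -p*log2(q) - (1-p)*log2(1-q). -0.376*log2(0.671) = 0.216431; -0.624*log2(0.329) = 1.000796. H(P,Q) = 0.216431 + 1.000796 = 1.2172

1.2172 bits


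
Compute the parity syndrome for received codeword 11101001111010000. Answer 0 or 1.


Syndrome = XOR of all bits = 1 XOR 1 XOR 1 XOR 0 XOR 1 XOR 0 XOR 0 XOR 1 XOR 1 XOR 1 XOR 1 XOR 0 XOR 1 XOR 0 XOR 0 XOR 0 XOR 0 = 1

1


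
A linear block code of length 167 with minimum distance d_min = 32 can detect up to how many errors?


Detection capability = d_min - 1 = 32 - 1 = 31

31 errors


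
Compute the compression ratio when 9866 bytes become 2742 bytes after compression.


Ratio = original / compressed = 9866 / 2742 = 3.5981

3.5981


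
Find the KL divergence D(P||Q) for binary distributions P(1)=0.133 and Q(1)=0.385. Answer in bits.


KL = p*log2(p/q) + (1-p)*log2((1-p)/(1-q)) = 0.133*log2(0.133/0.385) + 0.867*log2(0.867/0.615) = 0.2256

0.2256 bits


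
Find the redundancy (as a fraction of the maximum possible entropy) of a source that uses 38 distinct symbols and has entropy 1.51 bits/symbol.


H_max = log2(K) = log2(38) = 5.2479 bits/symbol. Redundancy = 1 - H/H_max = 1 - 1.51/5.2479 = 1 - 0.2877 = 0.7123

0.7123


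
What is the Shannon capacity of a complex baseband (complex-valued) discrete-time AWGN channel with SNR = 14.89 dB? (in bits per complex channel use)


SNR_linear = 10^(14.89/10) = 30.8319; C = log2(1 + SNR_linear) = log2(1 + 30.8319) = 4.9924

4.9924 bits/channel use


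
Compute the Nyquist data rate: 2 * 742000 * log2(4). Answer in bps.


Rate = 2 * B * log2(M) = 2 * 742000 * 2.0 = 2968000.0

2968000.0 bps


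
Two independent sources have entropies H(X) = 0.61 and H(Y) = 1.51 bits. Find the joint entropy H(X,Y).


For independent variables, H(X,Y) = H(X) + H(Y) = 0.61 + 1.51 = 2.12

2.12 bits


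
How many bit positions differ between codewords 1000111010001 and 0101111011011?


Count differing positions: ^ ^ . ^ . . . . . ^ . ^ . = 5 differences

5


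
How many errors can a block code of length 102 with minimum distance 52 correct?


Correction capability = floor((d-1)/2) = floor((52-1)/2) = 25

25 errors


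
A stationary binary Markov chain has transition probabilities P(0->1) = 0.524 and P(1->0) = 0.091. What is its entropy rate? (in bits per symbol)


Stationary distribution: pi_0 = p10/(p01+p10) = 0.148, pi_1 = 0.852. Entropy rate H' = pi_0*H(p01) + pi_1*H(p10) = 0.148*0.9983 + 0.852*0.4398 = 0.5224

0.5224 bits/symbol


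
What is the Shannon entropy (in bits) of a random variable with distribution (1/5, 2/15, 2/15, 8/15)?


H = -sum(p_i * log2(p_i)). Terms: -(1/5)*log2(1/5) = 0.464386; -(2/15)*log2(2/15) = 0.387585; -(2/15)*log2(2/15) = 0.387585; -(8/15)*log2(8/15) = 0.483675. H = 0.464386 + 0.387585 + 0.387585 + 0.483675 = 1.7232

1.7232 bits


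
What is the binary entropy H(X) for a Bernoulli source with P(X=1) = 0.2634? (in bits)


H = -p*log2(p) - (1-p)*log2(1-p). -0.2634*log2(0.2634) = 0.506959; -0.7366*log2(0.7366) = 0.324875. H = 0.506959 + 0.324875 = 0.8318

0.8318 bits


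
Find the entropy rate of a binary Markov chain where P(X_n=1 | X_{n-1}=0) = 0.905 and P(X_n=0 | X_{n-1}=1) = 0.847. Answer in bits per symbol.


Stationary distribution: pi_0 = p10/(p01+p10) = 0.4834, pi_1 = 0.5166. Entropy rate H' = pi_0*H(p01) + pi_1*H(p10) = 0.4834*0.4529 + 0.5166*0.6173 = 0.5378

0.5378 bits/symbol


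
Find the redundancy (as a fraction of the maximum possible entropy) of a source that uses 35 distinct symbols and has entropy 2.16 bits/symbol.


H_max = log2(K) = log2(35) = 5.1293 bits/symbol. Redundancy = 1 - H/H_max = 1 - 2.16/5.1293 = 1 - 0.4211 = 0.5789

0.5789


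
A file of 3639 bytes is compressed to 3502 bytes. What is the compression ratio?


Ratio = original / compressed = 3639 / 3502 = 1.0391

1.0391


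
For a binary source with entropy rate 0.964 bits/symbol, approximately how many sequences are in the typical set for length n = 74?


log2|A_typical| = nH = 74 * 0.964 = 71.336, so |A_typical| ~ 2^71.336 = 2.980e+21

2.980e+21


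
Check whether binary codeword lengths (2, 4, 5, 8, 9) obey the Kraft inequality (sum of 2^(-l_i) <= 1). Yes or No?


Kraft sum = sum(2^(-l_i)) = 0.3496, need <= 1. Result: satisfied (a binary prefix-free code with these lengths exists)

Yes


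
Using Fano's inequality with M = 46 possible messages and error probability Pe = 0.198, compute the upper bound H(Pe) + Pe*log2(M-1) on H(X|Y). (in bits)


H(Pe) = -Pe*log2(Pe) - (1-Pe)*log2(1-Pe) = -0.198*log2(0.198) - 0.802*log2(0.802) = 0.462613 + 0.255297 = 0.7179. Pe*log2(M-1) = 0.198*log2(45) = 1.087387. Bound = H(Pe) + Pe*log2(M-1) = 0.462613 + 0.255297 + 1.087387 = 1.8053

1.8053 bits


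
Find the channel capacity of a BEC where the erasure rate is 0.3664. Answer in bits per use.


C = 1 - epsilon = 1 - 0.3664 = 0.6336

0.6336 bits


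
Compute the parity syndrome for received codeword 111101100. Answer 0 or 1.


Syndrome = XOR of all bits = 1 XOR 1 XOR 1 XOR 1 XOR 0 XOR 1 XOR 1 XOR 0 XOR 0 = 0

0


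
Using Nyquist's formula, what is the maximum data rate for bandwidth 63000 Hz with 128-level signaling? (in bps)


Rate = 2 * B * log2(M) = 2 * 63000 * 7.0 = 882000.0

882000.0 bps


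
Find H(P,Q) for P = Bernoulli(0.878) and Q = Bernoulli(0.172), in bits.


H(P,Q) = -p*log2(q) - (1-p)*log2(1-q). -0.878*log2(0.172) = 2.229698; -0.122*log2(0.828) = 0.033220. H(P,Q) = 2.229698 + 0.033220 = 2.2629

2.2629 bits


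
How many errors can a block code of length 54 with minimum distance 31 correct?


Correction capability = floor((d-1)/2) = floor((31-1)/2) = 15

15 errors


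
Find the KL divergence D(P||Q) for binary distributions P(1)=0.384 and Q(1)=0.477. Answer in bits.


KL = p*log2(p/q) + (1-p)*log2((1-p)/(1-q)) = 0.384*log2(0.384/0.477) + 0.616*log2(0.616/0.523) = 0.0253

0.0253 bits


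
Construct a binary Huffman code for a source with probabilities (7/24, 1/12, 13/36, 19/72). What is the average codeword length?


Huffman construction (repeatedly merge the two least-probable nodes; each merge adds 1 bit to every symbol beneath it): 1/12 + 19/72 = 25/72; 7/24 + 25/72 = 23/36; 13/36 + 23/36 = 1. Resulting codeword lengths (in the order the probabilities were given): (2, 3, 1, 3). L_avg = sum(p_i * l_i) = 7/24*2 + 1/12*3 + 13/36*1 + 19/72*3 = 143/72 = 1.9861

1.9861 bits


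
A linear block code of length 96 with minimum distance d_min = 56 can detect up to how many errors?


Detection capability = d_min - 1 = 56 - 1 = 55

55 errors


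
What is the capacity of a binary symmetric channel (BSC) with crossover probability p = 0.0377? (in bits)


H(p) = -p*log2(p) - (1-p)*log2(1-p) = -0.0377*log2(0.0377) - 0.9623*log2(0.9623) = 0.178294 + 0.053351 = 0.2316. C = 1 - H(p) = 1 - 0.2316 = 0.7684

0.7684 bits


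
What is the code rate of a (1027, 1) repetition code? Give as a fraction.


Rate = k/n = 1/1027

1/1027


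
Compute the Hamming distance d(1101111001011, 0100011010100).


Count differing positions: ^ . . ^ ^ . . . ^ ^ ^ ^ ^ = 8 differences

8
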